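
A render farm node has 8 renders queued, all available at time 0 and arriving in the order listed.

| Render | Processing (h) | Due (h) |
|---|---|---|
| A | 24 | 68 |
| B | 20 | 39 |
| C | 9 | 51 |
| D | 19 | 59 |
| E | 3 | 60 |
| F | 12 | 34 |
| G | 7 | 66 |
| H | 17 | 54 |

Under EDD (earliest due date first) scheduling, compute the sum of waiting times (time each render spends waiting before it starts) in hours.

EDD (increasing due date): F B C H D E G A.
F: waits 0, runs 0→12
B: waits 12, runs 12→32
C: waits 32, runs 32→41
H: waits 41, runs 41→58
D: waits 58, runs 58→77
E: waits 77, runs 77→80
G: waits 80, runs 80→87
A: waits 87, runs 87→111
Sum = 0+12+32+41+58+77+80+87 = 387.

387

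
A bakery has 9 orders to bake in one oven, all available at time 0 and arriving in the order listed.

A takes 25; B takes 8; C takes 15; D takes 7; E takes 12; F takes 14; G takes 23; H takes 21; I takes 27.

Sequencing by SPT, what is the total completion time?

SPT (increasing processing time): D B E F C H G A I.
D: 0→7
B: 7→15
E: 15→27
F: 27→41
C: 41→56
H: 56→77
G: 77→100
A: 100→125
I: 125→152
Sum = 7+15+27+41+56+77+100+125+152 = 600.

600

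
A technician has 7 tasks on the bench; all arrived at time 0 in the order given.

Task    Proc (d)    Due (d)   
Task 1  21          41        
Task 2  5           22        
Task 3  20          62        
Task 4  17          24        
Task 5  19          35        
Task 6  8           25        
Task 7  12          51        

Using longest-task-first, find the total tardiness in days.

LPT (decreasing processing time): Task 1 Task 3 Task 5 Task 4 Task 7 Task 6 Task 2.
Task 1: 0→21, due 41, tardiness 0
Task 3: 21→41, due 62, tardiness 0
Task 5: 41→60, due 35, tardiness 25
Task 4: 60→77, due 24, tardiness 53
Task 7: 77→89, due 51, tardiness 38
Task 6: 89→97, due 25, tardiness 72
Task 2: 97→102, due 22, tardiness 80
Sum = 0+0+25+53+38+72+80 = 268.

268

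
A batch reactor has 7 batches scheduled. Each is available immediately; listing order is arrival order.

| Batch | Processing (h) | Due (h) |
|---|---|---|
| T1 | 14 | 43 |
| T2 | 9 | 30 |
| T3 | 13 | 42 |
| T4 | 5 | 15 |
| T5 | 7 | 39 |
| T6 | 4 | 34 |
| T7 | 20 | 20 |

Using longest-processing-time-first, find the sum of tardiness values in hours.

146

LPT (decreasing processing time): T7 T1 T3 T2 T5 T4 T6.
T7: 0→20, due 20, tardiness 0
T1: 20→34, due 43, tardiness 0
T3: 34→47, due 42, tardiness 5
T2: 47→56, due 30, tardiness 26
T5: 56→63, due 39, tardiness 24
T4: 63→68, due 15, tardiness 53
T6: 68→72, due 34, tardiness 38
Sum = 0+0+5+26+24+53+38 = 146.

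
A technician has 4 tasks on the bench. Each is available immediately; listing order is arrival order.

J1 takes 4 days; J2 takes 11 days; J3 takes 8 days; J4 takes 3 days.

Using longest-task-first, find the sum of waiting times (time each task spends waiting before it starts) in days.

53

LPT (decreasing processing time): J2 J3 J1 J4.
J2: waits 0, runs 0→11
J3: waits 11, runs 11→19
J1: waits 19, runs 19→23
J4: waits 23, runs 23→26
Sum = 0+11+19+23 = 53.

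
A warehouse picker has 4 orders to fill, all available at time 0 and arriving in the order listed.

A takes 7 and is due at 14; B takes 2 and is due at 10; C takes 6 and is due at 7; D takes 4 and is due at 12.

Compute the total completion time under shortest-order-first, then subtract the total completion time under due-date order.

-6

SPT (increasing processing time): B D C A.
B: 0→2
D: 2→6
C: 6→12
A: 12→19
Sum = 2+6+12+19 = 39.
EDD (increasing due date): C B D A.
C: 0→6
B: 6→8
D: 8→12
A: 12→19
Sum = 6+8+12+19 = 45.
Difference = 39 − 45 = -6.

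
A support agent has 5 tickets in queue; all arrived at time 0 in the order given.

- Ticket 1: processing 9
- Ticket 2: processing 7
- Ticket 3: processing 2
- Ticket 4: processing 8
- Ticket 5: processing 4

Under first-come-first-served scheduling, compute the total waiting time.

69

FIFO (arrival order): Ticket 1 Ticket 2 Ticket 3 Ticket 4 Ticket 5.
Ticket 1: waits 0, runs 0→9
Ticket 2: waits 9, runs 9→16
Ticket 3: waits 16, runs 16→18
Ticket 4: waits 18, runs 18→26
Ticket 5: waits 26, runs 26→30
Sum = 0+9+16+18+26 = 69.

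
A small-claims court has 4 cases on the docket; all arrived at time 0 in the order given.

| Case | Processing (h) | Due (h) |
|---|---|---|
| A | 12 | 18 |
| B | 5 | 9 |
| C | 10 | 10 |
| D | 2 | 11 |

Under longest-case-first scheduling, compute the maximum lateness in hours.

LPT (decreasing processing time): A C B D.
A: 0→12, due 18, lateness -6
C: 12→22, due 10, lateness 12
B: 22→27, due 9, lateness 18
D: 27→29, due 11, lateness 18
Maximum = 18.

18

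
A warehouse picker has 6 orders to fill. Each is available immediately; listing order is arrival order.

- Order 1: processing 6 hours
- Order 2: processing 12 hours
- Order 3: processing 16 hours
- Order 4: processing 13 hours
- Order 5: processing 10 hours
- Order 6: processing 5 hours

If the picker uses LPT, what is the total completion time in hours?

LPT (decreasing processing time): Order 3 Order 4 Order 2 Order 5 Order 1 Order 6.
Order 3: 0→16
Order 4: 16→29
Order 2: 29→41
Order 5: 41→51
Order 1: 51→57
Order 6: 57→62
Sum = 16+29+41+51+57+62 = 256.

256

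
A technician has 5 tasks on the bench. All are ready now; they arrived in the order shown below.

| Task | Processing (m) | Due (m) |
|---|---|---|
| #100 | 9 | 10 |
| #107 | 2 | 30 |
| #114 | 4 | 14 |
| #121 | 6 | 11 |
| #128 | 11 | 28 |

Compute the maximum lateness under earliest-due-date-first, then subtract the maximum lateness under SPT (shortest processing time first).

-6

EDD (increasing due date): #100 #121 #114 #128 #107.
#100: 0→9, due 10, lateness -1
#121: 9→15, due 11, lateness 4
#114: 15→19, due 14, lateness 5
#128: 19→30, due 28, lateness 2
#107: 30→32, due 30, lateness 2
Maximum = 5.
SPT (increasing processing time): #107 #114 #121 #100 #128.
#107: 0→2, due 30, lateness -28
#114: 2→6, due 14, lateness -8
#121: 6→12, due 11, lateness 1
#100: 12→21, due 10, lateness 11
#128: 21→32, due 28, lateness 4
Maximum = 11.
Difference = 5 − 11 = -6.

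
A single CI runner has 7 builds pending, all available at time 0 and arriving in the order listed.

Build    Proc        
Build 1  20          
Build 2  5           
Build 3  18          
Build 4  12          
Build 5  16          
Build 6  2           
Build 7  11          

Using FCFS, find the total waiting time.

FIFO (arrival order): Build 1 Build 2 Build 3 Build 4 Build 5 Build 6 Build 7.
Build 1: waits 0, runs 0→20
Build 2: waits 20, runs 20→25
Build 3: waits 25, runs 25→43
Build 4: waits 43, runs 43→55
Build 5: waits 55, runs 55→71
Build 6: waits 71, runs 71→73
Build 7: waits 73, runs 73→84
Sum = 0+20+25+43+55+71+73 = 287.

287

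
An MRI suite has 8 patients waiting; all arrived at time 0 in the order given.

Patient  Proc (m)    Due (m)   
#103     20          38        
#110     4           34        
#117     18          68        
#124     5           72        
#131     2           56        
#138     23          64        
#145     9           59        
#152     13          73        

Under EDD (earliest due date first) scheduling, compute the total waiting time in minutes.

EDD (increasing due date): #110 #103 #131 #145 #138 #117 #124 #152.
#110: waits 0, runs 0→4
#103: waits 4, runs 4→24
#131: waits 24, runs 24→26
#145: waits 26, runs 26→35
#138: waits 35, runs 35→58
#117: waits 58, runs 58→76
#124: waits 76, runs 76→81
#152: waits 81, runs 81→94
Sum = 0+4+24+26+35+58+76+81 = 304.

304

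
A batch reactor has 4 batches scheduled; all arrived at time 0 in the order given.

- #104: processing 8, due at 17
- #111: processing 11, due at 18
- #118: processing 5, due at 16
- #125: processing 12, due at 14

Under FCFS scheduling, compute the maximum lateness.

22

FIFO (arrival order): #104 #111 #118 #125.
#104: 0→8, due 17, lateness -9
#111: 8→19, due 18, lateness 1
#118: 19→24, due 16, lateness 8
#125: 24→36, due 14, lateness 22
Maximum = 22.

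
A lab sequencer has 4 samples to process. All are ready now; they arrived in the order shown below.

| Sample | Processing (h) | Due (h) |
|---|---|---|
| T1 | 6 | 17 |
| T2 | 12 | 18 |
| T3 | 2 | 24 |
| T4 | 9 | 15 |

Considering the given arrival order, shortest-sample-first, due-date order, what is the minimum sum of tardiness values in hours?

13

FIFO (arrival order): T1 T2 T3 T4.
T1: 0→6, due 17, tardiness 0
T2: 6→18, due 18, tardiness 0
T3: 18→20, due 24, tardiness 0
T4: 20→29, due 15, tardiness 14
Sum = 0+0+0+14 = 14.
SPT (increasing processing time): T3 T1 T4 T2.
T3: 0→2, due 24, tardiness 0
T1: 2→8, due 17, tardiness 0
T4: 8→17, due 15, tardiness 2
T2: 17→29, due 18, tardiness 11
Sum = 0+0+2+11 = 13.
EDD (increasing due date): T4 T1 T2 T3.
T4: 0→9, due 15, tardiness 0
T1: 9→15, due 17, tardiness 0
T2: 15→27, due 18, tardiness 9
T3: 27→29, due 24, tardiness 5
Sum = 0+0+9+5 = 14.
FIFO 14, SPT 13, EDD 14 → minimum 13.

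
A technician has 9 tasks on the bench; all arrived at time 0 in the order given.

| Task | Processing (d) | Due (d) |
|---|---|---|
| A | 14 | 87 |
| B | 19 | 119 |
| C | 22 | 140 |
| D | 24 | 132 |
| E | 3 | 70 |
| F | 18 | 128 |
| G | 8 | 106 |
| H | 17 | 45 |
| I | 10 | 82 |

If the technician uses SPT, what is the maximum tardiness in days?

7

SPT (increasing processing time): E G I A H F B C D.
E: 0→3, due 70, tardiness 0
G: 3→11, due 106, tardiness 0
I: 11→21, due 82, tardiness 0
A: 21→35, due 87, tardiness 0
H: 35→52, due 45, tardiness 7
F: 52→70, due 128, tardiness 0
B: 70→89, due 119, tardiness 0
C: 89→111, due 140, tardiness 0
D: 111→135, due 132, tardiness 3
Maximum = 7.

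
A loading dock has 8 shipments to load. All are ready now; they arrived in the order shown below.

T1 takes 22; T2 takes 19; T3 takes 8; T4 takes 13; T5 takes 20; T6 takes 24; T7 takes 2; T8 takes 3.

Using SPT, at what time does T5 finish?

65

SPT (increasing processing time): T7 T8 T3 T4 T2 T5 T1 T6.
T7: 0→2
T8: 2→5
T3: 5→13
T4: 13→26
T2: 26→45
T5: 45→65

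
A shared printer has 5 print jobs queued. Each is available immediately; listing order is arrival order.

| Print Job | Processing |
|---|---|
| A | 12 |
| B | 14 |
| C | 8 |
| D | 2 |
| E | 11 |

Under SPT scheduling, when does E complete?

21

SPT (increasing processing time): D C E A B.
D: 0→2
C: 2→10
E: 10→21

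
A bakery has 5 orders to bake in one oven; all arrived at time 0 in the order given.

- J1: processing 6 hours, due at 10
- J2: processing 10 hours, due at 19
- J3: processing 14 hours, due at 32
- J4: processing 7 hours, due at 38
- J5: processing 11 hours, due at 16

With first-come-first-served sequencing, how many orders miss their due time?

1

FIFO (arrival order): J1 J2 J3 J4 J5.
J1: 0→6, due 10, tardiness 0
J2: 6→16, due 19, tardiness 0
J3: 16→30, due 32, tardiness 0
J4: 30→37, due 38, tardiness 0
J5: 37→48, due 16, tardiness 32
Late orders: 1.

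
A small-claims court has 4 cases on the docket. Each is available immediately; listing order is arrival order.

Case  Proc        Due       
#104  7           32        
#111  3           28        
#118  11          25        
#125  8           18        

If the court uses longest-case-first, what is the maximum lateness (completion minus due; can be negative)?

LPT (decreasing processing time): #118 #125 #104 #111.
#118: 0→11, due 25, lateness -14
#125: 11→19, due 18, lateness 1
#104: 19→26, due 32, lateness -6
#111: 26→29, due 28, lateness 1
Maximum = 1.

1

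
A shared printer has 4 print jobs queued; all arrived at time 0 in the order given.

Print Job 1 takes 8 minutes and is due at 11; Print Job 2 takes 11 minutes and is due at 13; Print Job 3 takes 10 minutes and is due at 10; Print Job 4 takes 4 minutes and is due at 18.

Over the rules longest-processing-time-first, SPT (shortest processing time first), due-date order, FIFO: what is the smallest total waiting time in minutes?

LPT (decreasing processing time): Print Job 2 Print Job 3 Print Job 1 Print Job 4.
Print Job 2: waits 0, runs 0→11
Print Job 3: waits 11, runs 11→21
Print Job 1: waits 21, runs 21→29
Print Job 4: waits 29, runs 29→33
Sum = 0+11+21+29 = 61.
SPT (increasing processing time): Print Job 4 Print Job 1 Print Job 3 Print Job 2.
Print Job 4: waits 0, runs 0→4
Print Job 1: waits 4, runs 4→12
Print Job 3: waits 12, runs 12→22
Print Job 2: waits 22, runs 22→33
Sum = 0+4+12+22 = 38.
EDD (increasing due date): Print Job 3 Print Job 1 Print Job 2 Print Job 4.
Print Job 3: waits 0, runs 0→10
Print Job 1: waits 10, runs 10→18
Print Job 2: waits 18, runs 18→29
Print Job 4: waits 29, runs 29→33
Sum = 0+10+18+29 = 57.
FIFO (arrival order): Print Job 1 Print Job 2 Print Job 3 Print Job 4.
Print Job 1: waits 0, runs 0→8
Print Job 2: waits 8, runs 8→19
Print Job 3: waits 19, runs 19→29
Print Job 4: waits 29, runs 29→33
Sum = 0+8+19+29 = 56.
LPT 61, SPT 38, EDD 57, FIFO 56 → minimum 38.

38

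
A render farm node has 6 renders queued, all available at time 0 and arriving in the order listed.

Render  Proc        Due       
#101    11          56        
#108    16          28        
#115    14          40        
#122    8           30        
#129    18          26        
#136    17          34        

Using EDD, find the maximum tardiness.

33

EDD (increasing due date): #129 #108 #122 #136 #115 #101.
#129: 0→18, due 26, tardiness 0
#108: 18→34, due 28, tardiness 6
#122: 34→42, due 30, tardiness 12
#136: 42→59, due 34, tardiness 25
#115: 59→73, due 40, tardiness 33
#101: 73→84, due 56, tardiness 28
Maximum = 33.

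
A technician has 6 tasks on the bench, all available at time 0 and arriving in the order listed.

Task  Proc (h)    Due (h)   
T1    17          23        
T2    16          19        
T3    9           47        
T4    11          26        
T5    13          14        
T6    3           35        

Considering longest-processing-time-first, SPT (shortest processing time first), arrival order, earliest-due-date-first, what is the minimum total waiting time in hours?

126

LPT (decreasing processing time): T1 T2 T5 T4 T3 T6.
T1: waits 0, runs 0→17
T2: waits 17, runs 17→33
T5: waits 33, runs 33→46
T4: waits 46, runs 46→57
T3: waits 57, runs 57→66
T6: waits 66, runs 66→69
Sum = 0+17+33+46+57+66 = 219.
SPT (increasing processing time): T6 T3 T4 T5 T2 T1.
T6: waits 0, runs 0→3
T3: waits 3, runs 3→12
T4: waits 12, runs 12→23
T5: waits 23, runs 23→36
T2: waits 36, runs 36→52
T1: waits 52, runs 52→69
Sum = 0+3+12+23+36+52 = 126.
FIFO (arrival order): T1 T2 T3 T4 T5 T6.
T1: waits 0, runs 0→17
T2: waits 17, runs 17→33
T3: waits 33, runs 33→42
T4: waits 42, runs 42→53
T5: waits 53, runs 53→66
T6: waits 66, runs 66→69
Sum = 0+17+33+42+53+66 = 211.
EDD (increasing due date): T5 T2 T1 T4 T6 T3.
T5: waits 0, runs 0→13
T2: waits 13, runs 13→29
T1: waits 29, runs 29→46
T4: waits 46, runs 46→57
T6: waits 57, runs 57→60
T3: waits 60, runs 60→69
Sum = 0+13+29+46+57+60 = 205.
LPT 219, SPT 126, FIFO 211, EDD 205 → minimum 126.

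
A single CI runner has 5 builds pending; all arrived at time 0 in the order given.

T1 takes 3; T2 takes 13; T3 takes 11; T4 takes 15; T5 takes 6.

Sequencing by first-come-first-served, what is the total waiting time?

FIFO (arrival order): T1 T2 T3 T4 T5.
T1: waits 0, runs 0→3
T2: waits 3, runs 3→16
T3: waits 16, runs 16→27
T4: waits 27, runs 27→42
T5: waits 42, runs 42→48
Sum = 0+3+16+27+42 = 88.

88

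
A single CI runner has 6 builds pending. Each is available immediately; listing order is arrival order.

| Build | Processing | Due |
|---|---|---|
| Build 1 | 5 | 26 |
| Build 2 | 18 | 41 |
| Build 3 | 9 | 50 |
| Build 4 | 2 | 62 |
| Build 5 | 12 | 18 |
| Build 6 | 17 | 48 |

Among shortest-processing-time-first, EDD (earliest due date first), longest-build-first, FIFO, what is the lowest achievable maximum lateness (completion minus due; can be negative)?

SPT (increasing processing time): Build 4 Build 1 Build 3 Build 5 Build 6 Build 2.
Build 4: 0→2, due 62, lateness -60
Build 1: 2→7, due 26, lateness -19
Build 3: 7→16, due 50, lateness -34
Build 5: 16→28, due 18, lateness 10
Build 6: 28→45, due 48, lateness -3
Build 2: 45→63, due 41, lateness 22
Maximum = 22.
EDD (increasing due date): Build 5 Build 1 Build 2 Build 6 Build 3 Build 4.
Build 5: 0→12, due 18, lateness -6
Build 1: 12→17, due 26, lateness -9
Build 2: 17→35, due 41, lateness -6
Build 6: 35→52, due 48, lateness 4
Build 3: 52→61, due 50, lateness 11
Build 4: 61→63, due 62, lateness 1
Maximum = 11.
LPT (decreasing processing time): Build 2 Build 6 Build 5 Build 3 Build 1 Build 4.
Build 2: 0→18, due 41, lateness -23
Build 6: 18→35, due 48, lateness -13
Build 5: 35→47, due 18, lateness 29
Build 3: 47→56, due 50, lateness 6
Build 1: 56→61, due 26, lateness 35
Build 4: 61→63, due 62, lateness 1
Maximum = 35.
FIFO (arrival order): Build 1 Build 2 Build 3 Build 4 Build 5 Build 6.
Build 1: 0→5, due 26, lateness -21
Build 2: 5→23, due 41, lateness -18
Build 3: 23→32, due 50, lateness -18
Build 4: 32→34, due 62, lateness -28
Build 5: 34→46, due 18, lateness 28
Build 6: 46→63, due 48, lateness 15
Maximum = 28.
SPT 22, EDD 11, LPT 35, FIFO 28 → minimum 11.

11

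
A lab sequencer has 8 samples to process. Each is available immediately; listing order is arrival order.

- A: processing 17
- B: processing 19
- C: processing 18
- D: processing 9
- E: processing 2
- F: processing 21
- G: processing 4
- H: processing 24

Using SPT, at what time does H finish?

SPT (increasing processing time): E G D A C B F H.
E: 0→2
G: 2→6
D: 6→15
A: 15→32
C: 32→50
B: 50→69
F: 69→90
H: 90→114

114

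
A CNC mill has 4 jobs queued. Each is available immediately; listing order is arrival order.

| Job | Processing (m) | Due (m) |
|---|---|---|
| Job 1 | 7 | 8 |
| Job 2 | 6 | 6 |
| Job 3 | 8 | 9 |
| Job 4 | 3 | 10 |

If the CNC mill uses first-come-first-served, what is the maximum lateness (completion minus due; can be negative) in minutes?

14

FIFO (arrival order): Job 1 Job 2 Job 3 Job 4.
Job 1: 0→7, due 8, lateness -1
Job 2: 7→13, due 6, lateness 7
Job 3: 13→21, due 9, lateness 12
Job 4: 21→24, due 10, lateness 14
Maximum = 14.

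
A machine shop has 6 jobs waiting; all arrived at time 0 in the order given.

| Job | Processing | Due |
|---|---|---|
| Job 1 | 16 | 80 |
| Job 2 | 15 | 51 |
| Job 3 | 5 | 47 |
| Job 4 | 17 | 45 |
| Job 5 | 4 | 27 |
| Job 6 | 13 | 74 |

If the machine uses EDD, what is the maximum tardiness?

0

EDD (increasing due date): Job 5 Job 4 Job 3 Job 2 Job 6 Job 1.
Job 5: 0→4, due 27, tardiness 0
Job 4: 4→21, due 45, tardiness 0
Job 3: 21→26, due 47, tardiness 0
Job 2: 26→41, due 51, tardiness 0
Job 6: 41→54, due 74, tardiness 0
Job 1: 54→70, due 80, tardiness 0
Maximum = 0.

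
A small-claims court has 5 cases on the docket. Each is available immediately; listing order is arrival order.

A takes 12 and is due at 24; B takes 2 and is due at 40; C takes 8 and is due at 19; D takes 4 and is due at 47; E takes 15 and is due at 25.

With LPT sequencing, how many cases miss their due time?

3

LPT (decreasing processing time): E A C D B.
E: 0→15, due 25, tardiness 0
A: 15→27, due 24, tardiness 3
C: 27→35, due 19, tardiness 16
D: 35→39, due 47, tardiness 0
B: 39→41, due 40, tardiness 1
Late cases: 3.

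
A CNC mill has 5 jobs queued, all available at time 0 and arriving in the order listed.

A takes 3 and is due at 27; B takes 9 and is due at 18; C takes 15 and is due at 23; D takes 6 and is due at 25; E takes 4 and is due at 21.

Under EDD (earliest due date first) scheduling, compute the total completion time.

121

EDD (increasing due date): B E C D A.
B: 0→9
E: 9→13
C: 13→28
D: 28→34
A: 34→37
Sum = 9+13+28+34+37 = 121.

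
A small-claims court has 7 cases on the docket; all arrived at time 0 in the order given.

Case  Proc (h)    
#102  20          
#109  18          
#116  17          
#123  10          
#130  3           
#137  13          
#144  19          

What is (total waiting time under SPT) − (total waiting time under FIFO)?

-101

SPT (increasing processing time): #130 #123 #137 #116 #109 #144 #102.
#130: waits 0, runs 0→3
#123: waits 3, runs 3→13
#137: waits 13, runs 13→26
#116: waits 26, runs 26→43
#109: waits 43, runs 43→61
#144: waits 61, runs 61→80
#102: waits 80, runs 80→100
Sum = 0+3+13+26+43+61+80 = 226.
FIFO (arrival order): #102 #109 #116 #123 #130 #137 #144.
#102: waits 0, runs 0→20
#109: waits 20, runs 20→38
#116: waits 38, runs 38→55
#123: waits 55, runs 55→65
#130: waits 65, runs 65→68
#137: waits 68, runs 68→81
#144: waits 81, runs 81→100
Sum = 0+20+38+55+65+68+81 = 327.
Difference = 226 − 327 = -101.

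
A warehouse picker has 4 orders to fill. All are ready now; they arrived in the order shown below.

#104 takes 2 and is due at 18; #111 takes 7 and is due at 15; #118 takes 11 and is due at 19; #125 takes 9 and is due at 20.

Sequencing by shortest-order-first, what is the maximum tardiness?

SPT (increasing processing time): #104 #111 #125 #118.
#104: 0→2, due 18, tardiness 0
#111: 2→9, due 15, tardiness 0
#125: 9→18, due 20, tardiness 0
#118: 18→29, due 19, tardiness 10
Maximum = 10.

10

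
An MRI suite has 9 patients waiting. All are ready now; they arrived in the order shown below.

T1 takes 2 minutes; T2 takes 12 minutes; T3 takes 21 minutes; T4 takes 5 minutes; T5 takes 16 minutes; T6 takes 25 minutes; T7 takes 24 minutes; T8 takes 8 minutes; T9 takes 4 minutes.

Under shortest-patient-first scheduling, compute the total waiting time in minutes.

SPT (increasing processing time): T1 T9 T4 T8 T2 T5 T3 T7 T6.
T1: waits 0, runs 0→2
T9: waits 2, runs 2→6
T4: waits 6, runs 6→11
T8: waits 11, runs 11→19
T2: waits 19, runs 19→31
T5: waits 31, runs 31→47
T3: waits 47, runs 47→68
T7: waits 68, runs 68→92
T6: waits 92, runs 92→117
Sum = 0+2+6+11+19+31+47+68+92 = 276.

276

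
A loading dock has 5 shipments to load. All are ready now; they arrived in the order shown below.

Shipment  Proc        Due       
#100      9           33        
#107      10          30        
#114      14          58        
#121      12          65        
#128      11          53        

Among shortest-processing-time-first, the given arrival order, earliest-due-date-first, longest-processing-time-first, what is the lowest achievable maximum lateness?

-9

SPT (increasing processing time): #100 #107 #128 #121 #114.
#100: 0→9, due 33, lateness -24
#107: 9→19, due 30, lateness -11
#128: 19→30, due 53, lateness -23
#121: 30→42, due 65, lateness -23
#114: 42→56, due 58, lateness -2
Maximum = -2.
FIFO (arrival order): #100 #107 #114 #121 #128.
#100: 0→9, due 33, lateness -24
#107: 9→19, due 30, lateness -11
#114: 19→33, due 58, lateness -25
#121: 33→45, due 65, lateness -20
#128: 45→56, due 53, lateness 3
Maximum = 3.
EDD (increasing due date): #107 #100 #128 #114 #121.
#107: 0→10, due 30, lateness -20
#100: 10→19, due 33, lateness -14
#128: 19→30, due 53, lateness -23
#114: 30→44, due 58, lateness -14
#121: 44→56, due 65, lateness -9
Maximum = -9.
LPT (decreasing processing time): #114 #121 #128 #107 #100.
#114: 0→14, due 58, lateness -44
#121: 14→26, due 65, lateness -39
#128: 26→37, due 53, lateness -16
#107: 37→47, due 30, lateness 17
#100: 47→56, due 33, lateness 23
Maximum = 23.
SPT -2, FIFO 3, EDD -9, LPT 23 → minimum -9.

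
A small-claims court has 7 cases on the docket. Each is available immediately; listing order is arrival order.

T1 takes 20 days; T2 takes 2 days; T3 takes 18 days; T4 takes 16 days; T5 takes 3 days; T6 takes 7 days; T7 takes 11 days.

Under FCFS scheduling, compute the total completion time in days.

340

FIFO (arrival order): T1 T2 T3 T4 T5 T6 T7.
T1: 0→20
T2: 20→22
T3: 22→40
T4: 40→56
T5: 56→59
T6: 59→66
T7: 66→77
Sum = 20+22+40+56+59+66+77 = 340.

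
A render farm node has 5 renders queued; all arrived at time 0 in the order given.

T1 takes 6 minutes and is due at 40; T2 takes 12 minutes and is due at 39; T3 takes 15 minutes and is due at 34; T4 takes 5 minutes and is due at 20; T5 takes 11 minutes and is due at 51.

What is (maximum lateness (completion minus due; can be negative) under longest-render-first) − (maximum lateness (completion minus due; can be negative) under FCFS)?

LPT (decreasing processing time): T3 T2 T5 T1 T4.
T3: 0→15, due 34, lateness -19
T2: 15→27, due 39, lateness -12
T5: 27→38, due 51, lateness -13
T1: 38→44, due 40, lateness 4
T4: 44→49, due 20, lateness 29
Maximum = 29.
FIFO (arrival order): T1 T2 T3 T4 T5.
T1: 0→6, due 40, lateness -34
T2: 6→18, due 39, lateness -21
T3: 18→33, due 34, lateness -1
T4: 33→38, due 20, lateness 18
T5: 38→49, due 51, lateness -2
Maximum = 18.
Difference = 29 − 18 = 11.

11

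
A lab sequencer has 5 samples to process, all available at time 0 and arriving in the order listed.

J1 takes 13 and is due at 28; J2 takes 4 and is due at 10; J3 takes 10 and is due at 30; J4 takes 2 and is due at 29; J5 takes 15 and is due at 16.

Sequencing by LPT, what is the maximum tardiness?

32

LPT (decreasing processing time): J5 J1 J3 J2 J4.
J5: 0→15, due 16, tardiness 0
J1: 15→28, due 28, tardiness 0
J3: 28→38, due 30, tardiness 8
J2: 38→42, due 10, tardiness 32
J4: 42→44, due 29, tardiness 15
Maximum = 32.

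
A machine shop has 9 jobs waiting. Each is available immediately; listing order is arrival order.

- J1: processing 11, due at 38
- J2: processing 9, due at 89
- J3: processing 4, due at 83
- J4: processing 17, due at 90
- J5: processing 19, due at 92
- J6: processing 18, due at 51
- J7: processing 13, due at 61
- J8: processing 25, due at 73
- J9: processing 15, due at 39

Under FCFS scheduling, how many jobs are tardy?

FIFO (arrival order): J1 J2 J3 J4 J5 J6 J7 J8 J9.
J1: 0→11, due 38, tardiness 0
J2: 11→20, due 89, tardiness 0
J3: 20→24, due 83, tardiness 0
J4: 24→41, due 90, tardiness 0
J5: 41→60, due 92, tardiness 0
J6: 60→78, due 51, tardiness 27
J7: 78→91, due 61, tardiness 30
J8: 91→116, due 73, tardiness 43
J9: 116→131, due 39, tardiness 92
Late jobs: 4.

4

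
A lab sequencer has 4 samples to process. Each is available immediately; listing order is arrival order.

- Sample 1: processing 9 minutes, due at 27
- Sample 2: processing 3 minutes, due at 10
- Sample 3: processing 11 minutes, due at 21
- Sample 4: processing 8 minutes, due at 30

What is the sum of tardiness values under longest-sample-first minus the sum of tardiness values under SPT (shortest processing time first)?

11

LPT (decreasing processing time): Sample 3 Sample 1 Sample 4 Sample 2.
Sample 3: 0→11, due 21, tardiness 0
Sample 1: 11→20, due 27, tardiness 0
Sample 4: 20→28, due 30, tardiness 0
Sample 2: 28→31, due 10, tardiness 21
Sum = 0+0+0+21 = 21.
SPT (increasing processing time): Sample 2 Sample 4 Sample 1 Sample 3.
Sample 2: 0→3, due 10, tardiness 0
Sample 4: 3→11, due 30, tardiness 0
Sample 1: 11→20, due 27, tardiness 0
Sample 3: 20→31, due 21, tardiness 10
Sum = 0+0+0+10 = 10.
Difference = 21 − 10 = 11.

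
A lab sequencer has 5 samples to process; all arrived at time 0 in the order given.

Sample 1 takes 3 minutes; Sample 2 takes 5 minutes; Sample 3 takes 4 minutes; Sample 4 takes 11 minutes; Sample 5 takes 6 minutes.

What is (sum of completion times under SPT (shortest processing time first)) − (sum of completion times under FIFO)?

SPT (increasing processing time): Sample 1 Sample 3 Sample 2 Sample 5 Sample 4.
Sample 1: 0→3
Sample 3: 3→7
Sample 2: 7→12
Sample 5: 12→18
Sample 4: 18→29
Sum = 3+7+12+18+29 = 69.
FIFO (arrival order): Sample 1 Sample 2 Sample 3 Sample 4 Sample 5.
Sample 1: 0→3
Sample 2: 3→8
Sample 3: 8→12
Sample 4: 12→23
Sample 5: 23→29
Sum = 3+8+12+23+29 = 75.
Difference = 69 − 75 = -6.

-6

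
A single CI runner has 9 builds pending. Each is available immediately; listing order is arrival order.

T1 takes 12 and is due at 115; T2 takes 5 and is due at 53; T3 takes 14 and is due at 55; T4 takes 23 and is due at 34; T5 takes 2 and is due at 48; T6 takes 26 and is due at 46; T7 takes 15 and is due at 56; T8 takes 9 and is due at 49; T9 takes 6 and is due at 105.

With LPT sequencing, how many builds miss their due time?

LPT (decreasing processing time): T6 T4 T7 T3 T1 T8 T9 T2 T5.
T6: 0→26, due 46, tardiness 0
T4: 26→49, due 34, tardiness 15
T7: 49→64, due 56, tardiness 8
T3: 64→78, due 55, tardiness 23
T1: 78→90, due 115, tardiness 0
T8: 90→99, due 49, tardiness 50
T9: 99→105, due 105, tardiness 0
T2: 105→110, due 53, tardiness 57
T5: 110→112, due 48, tardiness 64
Late builds: 6.

6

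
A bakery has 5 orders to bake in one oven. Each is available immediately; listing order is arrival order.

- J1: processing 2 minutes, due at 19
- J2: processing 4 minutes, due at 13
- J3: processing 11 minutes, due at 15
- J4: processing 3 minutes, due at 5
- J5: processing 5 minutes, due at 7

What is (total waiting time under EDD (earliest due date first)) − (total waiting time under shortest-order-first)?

16

EDD (increasing due date): J4 J5 J2 J3 J1.
J4: waits 0, runs 0→3
J5: waits 3, runs 3→8
J2: waits 8, runs 8→12
J3: waits 12, runs 12→23
J1: waits 23, runs 23→25
Sum = 0+3+8+12+23 = 46.
SPT (increasing processing time): J1 J4 J2 J5 J3.
J1: waits 0, runs 0→2
J4: waits 2, runs 2→5
J2: waits 5, runs 5→9
J5: waits 9, runs 9→14
J3: waits 14, runs 14→25
Sum = 0+2+5+9+14 = 30.
Difference = 46 − 30 = 16.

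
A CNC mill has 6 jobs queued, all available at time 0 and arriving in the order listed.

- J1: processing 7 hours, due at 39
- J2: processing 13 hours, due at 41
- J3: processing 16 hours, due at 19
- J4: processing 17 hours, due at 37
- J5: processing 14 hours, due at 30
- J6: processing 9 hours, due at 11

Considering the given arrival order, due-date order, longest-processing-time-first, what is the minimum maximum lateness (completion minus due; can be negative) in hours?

35

FIFO (arrival order): J1 J2 J3 J4 J5 J6.
J1: 0→7, due 39, lateness -32
J2: 7→20, due 41, lateness -21
J3: 20→36, due 19, lateness 17
J4: 36→53, due 37, lateness 16
J5: 53→67, due 30, lateness 37
J6: 67→76, due 11, lateness 65
Maximum = 65.
EDD (increasing due date): J6 J3 J5 J4 J1 J2.
J6: 0→9, due 11, lateness -2
J3: 9→25, due 19, lateness 6
J5: 25→39, due 30, lateness 9
J4: 39→56, due 37, lateness 19
J1: 56→63, due 39, lateness 24
J2: 63→76, due 41, lateness 35
Maximum = 35.
LPT (decreasing processing time): J4 J3 J5 J2 J6 J1.
J4: 0→17, due 37, lateness -20
J3: 17→33, due 19, lateness 14
J5: 33→47, due 30, lateness 17
J2: 47→60, due 41, lateness 19
J6: 60→69, due 11, lateness 58
J1: 69→76, due 39, lateness 37
Maximum = 58.
FIFO 65, EDD 35, LPT 58 → minimum 35.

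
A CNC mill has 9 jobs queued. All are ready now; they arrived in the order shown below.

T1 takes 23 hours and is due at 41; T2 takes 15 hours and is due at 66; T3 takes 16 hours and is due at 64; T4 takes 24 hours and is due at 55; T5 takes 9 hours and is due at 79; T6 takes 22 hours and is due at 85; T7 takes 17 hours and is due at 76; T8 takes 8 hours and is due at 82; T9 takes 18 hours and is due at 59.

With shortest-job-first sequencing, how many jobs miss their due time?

4

SPT (increasing processing time): T8 T5 T2 T3 T7 T9 T6 T1 T4.
T8: 0→8, due 82, tardiness 0
T5: 8→17, due 79, tardiness 0
T2: 17→32, due 66, tardiness 0
T3: 32→48, due 64, tardiness 0
T7: 48→65, due 76, tardiness 0
T9: 65→83, due 59, tardiness 24
T6: 83→105, due 85, tardiness 20
T1: 105→128, due 41, tardiness 87
T4: 128→152, due 55, tardiness 97
Late jobs: 4.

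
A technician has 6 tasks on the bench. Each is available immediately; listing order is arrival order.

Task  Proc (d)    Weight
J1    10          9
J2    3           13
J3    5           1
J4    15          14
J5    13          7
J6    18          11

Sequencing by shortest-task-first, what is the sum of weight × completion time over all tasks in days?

SPT (increasing processing time): J2 J3 J1 J5 J4 J6.
J2: finishes 3, weight 13, w·C = 39
J3: finishes 8, weight 1, w·C = 8
J1: finishes 18, weight 9, w·C = 162
J5: finishes 31, weight 7, w·C = 217
J4: finishes 46, weight 14, w·C = 644
J6: finishes 64, weight 11, w·C = 704
Sum = 39+8+162+217+644+704 = 1774.

1774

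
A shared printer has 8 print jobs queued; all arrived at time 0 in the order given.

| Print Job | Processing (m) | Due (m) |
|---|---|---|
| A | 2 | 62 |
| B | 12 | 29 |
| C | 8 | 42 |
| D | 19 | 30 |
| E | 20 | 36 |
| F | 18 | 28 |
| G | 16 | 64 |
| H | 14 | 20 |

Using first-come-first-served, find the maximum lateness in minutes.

FIFO (arrival order): A B C D E F G H.
A: 0→2, due 62, lateness -60
B: 2→14, due 29, lateness -15
C: 14→22, due 42, lateness -20
D: 22→41, due 30, lateness 11
E: 41→61, due 36, lateness 25
F: 61→79, due 28, lateness 51
G: 79→95, due 64, lateness 31
H: 95→109, due 20, lateness 89
Maximum = 89.

89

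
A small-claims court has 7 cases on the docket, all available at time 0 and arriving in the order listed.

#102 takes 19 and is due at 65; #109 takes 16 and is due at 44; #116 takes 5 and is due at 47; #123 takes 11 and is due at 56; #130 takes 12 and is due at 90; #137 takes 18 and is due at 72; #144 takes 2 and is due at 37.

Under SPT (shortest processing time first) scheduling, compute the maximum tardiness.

SPT (increasing processing time): #144 #116 #123 #130 #109 #137 #102.
#144: 0→2, due 37, tardiness 0
#116: 2→7, due 47, tardiness 0
#123: 7→18, due 56, tardiness 0
#130: 18→30, due 90, tardiness 0
#109: 30→46, due 44, tardiness 2
#137: 46→64, due 72, tardiness 0
#102: 64→83, due 65, tardiness 18
Maximum = 18.

18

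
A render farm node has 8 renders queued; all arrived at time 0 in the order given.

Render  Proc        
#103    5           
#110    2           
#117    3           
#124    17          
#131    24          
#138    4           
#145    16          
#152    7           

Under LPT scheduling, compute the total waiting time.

404

LPT (decreasing processing time): #131 #124 #145 #152 #103 #138 #117 #110.
#131: waits 0, runs 0→24
#124: waits 24, runs 24→41
#145: waits 41, runs 41→57
#152: waits 57, runs 57→64
#103: waits 64, runs 64→69
#138: waits 69, runs 69→73
#117: waits 73, runs 73→76
#110: waits 76, runs 76→78
Sum = 0+24+41+57+64+69+73+76 = 404.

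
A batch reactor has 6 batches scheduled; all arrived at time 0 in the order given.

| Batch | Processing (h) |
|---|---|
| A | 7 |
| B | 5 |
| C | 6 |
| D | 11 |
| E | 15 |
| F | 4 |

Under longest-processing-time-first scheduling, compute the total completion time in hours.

205

LPT (decreasing processing time): E D A C B F.
E: 0→15
D: 15→26
A: 26→33
C: 33→39
B: 39→44
F: 44→48
Sum = 15+26+33+39+44+48 = 205.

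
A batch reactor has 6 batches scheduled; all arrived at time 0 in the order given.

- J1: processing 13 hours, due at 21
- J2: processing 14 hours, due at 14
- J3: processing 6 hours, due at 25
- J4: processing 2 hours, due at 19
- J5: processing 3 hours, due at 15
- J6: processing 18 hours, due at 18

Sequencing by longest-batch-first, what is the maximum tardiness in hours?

39

LPT (decreasing processing time): J6 J2 J1 J3 J5 J4.
J6: 0→18, due 18, tardiness 0
J2: 18→32, due 14, tardiness 18
J1: 32→45, due 21, tardiness 24
J3: 45→51, due 25, tardiness 26
J5: 51→54, due 15, tardiness 39
J4: 54→56, due 19, tardiness 37
Maximum = 39.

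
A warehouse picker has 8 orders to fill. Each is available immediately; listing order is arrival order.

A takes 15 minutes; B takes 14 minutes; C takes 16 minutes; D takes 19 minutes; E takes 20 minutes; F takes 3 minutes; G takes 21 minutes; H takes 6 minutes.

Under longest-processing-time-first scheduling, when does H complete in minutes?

LPT (decreasing processing time): G E D C A B H F.
G: 0→21
E: 21→41
D: 41→60
C: 60→76
A: 76→91
B: 91→105
H: 105→111

111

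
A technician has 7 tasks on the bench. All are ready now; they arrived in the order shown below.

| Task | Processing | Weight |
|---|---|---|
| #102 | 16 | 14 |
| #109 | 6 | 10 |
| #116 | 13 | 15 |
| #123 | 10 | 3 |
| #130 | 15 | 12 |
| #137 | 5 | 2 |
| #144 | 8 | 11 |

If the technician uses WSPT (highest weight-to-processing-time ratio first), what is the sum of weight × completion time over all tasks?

WSPT (decreasing weight/processing-time ratio): #109 #144 #116 #102 #130 #137 #123.
#109: finishes 6, weight 10, w·C = 60
#144: finishes 14, weight 11, w·C = 154
#116: finishes 27, weight 15, w·C = 405
#102: finishes 43, weight 14, w·C = 602
#130: finishes 58, weight 12, w·C = 696
#137: finishes 63, weight 2, w·C = 126
#123: finishes 73, weight 3, w·C = 219
Sum = 60+154+405+602+696+126+219 = 2262.

2262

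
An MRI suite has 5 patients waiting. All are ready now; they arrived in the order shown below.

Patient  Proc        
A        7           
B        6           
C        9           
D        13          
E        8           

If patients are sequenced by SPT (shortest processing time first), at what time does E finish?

SPT (increasing processing time): B A E C D.
B: 0→6
A: 6→13
E: 13→21

21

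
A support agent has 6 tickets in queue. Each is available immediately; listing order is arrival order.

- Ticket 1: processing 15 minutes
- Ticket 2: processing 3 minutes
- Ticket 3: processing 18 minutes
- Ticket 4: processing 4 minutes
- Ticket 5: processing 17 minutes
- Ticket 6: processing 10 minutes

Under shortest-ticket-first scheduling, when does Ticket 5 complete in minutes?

49

SPT (increasing processing time): Ticket 2 Ticket 4 Ticket 6 Ticket 1 Ticket 5 Ticket 3.
Ticket 2: 0→3
Ticket 4: 3→7
Ticket 6: 7→17
Ticket 1: 17→32
Ticket 5: 32→49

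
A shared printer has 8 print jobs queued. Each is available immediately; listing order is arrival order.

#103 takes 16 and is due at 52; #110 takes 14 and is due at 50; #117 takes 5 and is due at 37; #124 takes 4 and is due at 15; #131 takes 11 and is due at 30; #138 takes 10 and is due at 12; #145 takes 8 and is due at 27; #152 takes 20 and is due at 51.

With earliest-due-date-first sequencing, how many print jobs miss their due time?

EDD (increasing due date): #138 #124 #145 #131 #117 #110 #152 #103.
#138: 0→10, due 12, tardiness 0
#124: 10→14, due 15, tardiness 0
#145: 14→22, due 27, tardiness 0
#131: 22→33, due 30, tardiness 3
#117: 33→38, due 37, tardiness 1
#110: 38→52, due 50, tardiness 2
#152: 52→72, due 51, tardiness 21
#103: 72→88, due 52, tardiness 36
Late print jobs: 5.

5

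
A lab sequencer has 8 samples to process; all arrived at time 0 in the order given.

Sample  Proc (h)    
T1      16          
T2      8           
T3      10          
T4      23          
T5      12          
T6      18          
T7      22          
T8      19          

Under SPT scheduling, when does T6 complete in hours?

SPT (increasing processing time): T2 T3 T5 T1 T6 T8 T7 T4.
T2: 0→8
T3: 8→18
T5: 18→30
T1: 30→46
T6: 46→64

64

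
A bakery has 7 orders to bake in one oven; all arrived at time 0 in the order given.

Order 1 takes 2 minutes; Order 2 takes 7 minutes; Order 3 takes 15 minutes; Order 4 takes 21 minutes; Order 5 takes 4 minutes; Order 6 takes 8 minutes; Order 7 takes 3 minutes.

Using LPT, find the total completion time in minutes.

325

LPT (decreasing processing time): Order 4 Order 3 Order 6 Order 2 Order 5 Order 7 Order 1.
Order 4: 0→21
Order 3: 21→36
Order 6: 36→44
Order 2: 44→51
Order 5: 51→55
Order 7: 55→58
Order 1: 58→60
Sum = 21+36+44+51+55+58+60 = 325.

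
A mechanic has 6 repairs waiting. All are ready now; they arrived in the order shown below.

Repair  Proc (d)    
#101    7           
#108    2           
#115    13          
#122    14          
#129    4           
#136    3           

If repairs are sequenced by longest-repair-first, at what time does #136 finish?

LPT (decreasing processing time): #122 #115 #101 #129 #136 #108.
#122: 0→14
#115: 14→27
#101: 27→34
#129: 34→38
#136: 38→41

41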